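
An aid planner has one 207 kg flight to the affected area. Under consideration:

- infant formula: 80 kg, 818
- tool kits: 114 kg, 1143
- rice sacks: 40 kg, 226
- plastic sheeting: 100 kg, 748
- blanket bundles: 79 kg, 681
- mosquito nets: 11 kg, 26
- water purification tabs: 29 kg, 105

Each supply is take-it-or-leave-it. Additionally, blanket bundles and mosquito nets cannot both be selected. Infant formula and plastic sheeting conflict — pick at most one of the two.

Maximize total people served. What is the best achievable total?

1987

Density check — infant formula 10.22, tool kits 10.03, blanket bundles 8.62 are the best per kg.
Taking infant formula + tool kits + mosquito nets: 205 kg used, 1987 in people served.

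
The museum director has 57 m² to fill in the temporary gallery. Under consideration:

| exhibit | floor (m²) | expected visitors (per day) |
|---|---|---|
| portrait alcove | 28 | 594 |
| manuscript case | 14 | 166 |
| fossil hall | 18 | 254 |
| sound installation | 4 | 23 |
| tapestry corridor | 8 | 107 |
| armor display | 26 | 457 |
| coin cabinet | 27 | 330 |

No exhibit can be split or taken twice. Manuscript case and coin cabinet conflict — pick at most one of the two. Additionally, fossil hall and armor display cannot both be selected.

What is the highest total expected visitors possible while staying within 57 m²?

1051

By expected visitors per m²: portrait alcove 21.21, armor display 17.58, fossil hall 14.11, tapestry corridor 13.38 lead.
Taking portrait alcove + armor display: 54 m² used, 1051 in expected visitors.
Nothing else feasible within 57 m² beats 1051.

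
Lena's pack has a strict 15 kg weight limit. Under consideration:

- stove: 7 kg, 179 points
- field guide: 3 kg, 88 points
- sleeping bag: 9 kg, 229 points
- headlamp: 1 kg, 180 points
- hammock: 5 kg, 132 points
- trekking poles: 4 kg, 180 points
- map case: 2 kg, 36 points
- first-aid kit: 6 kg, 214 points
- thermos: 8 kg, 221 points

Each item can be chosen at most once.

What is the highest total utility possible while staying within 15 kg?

662

Best packing: field guide + headlamp + trekking poles + first-aid kit — 14 kg, 662 total.
Nothing else within 15 kg beats 662.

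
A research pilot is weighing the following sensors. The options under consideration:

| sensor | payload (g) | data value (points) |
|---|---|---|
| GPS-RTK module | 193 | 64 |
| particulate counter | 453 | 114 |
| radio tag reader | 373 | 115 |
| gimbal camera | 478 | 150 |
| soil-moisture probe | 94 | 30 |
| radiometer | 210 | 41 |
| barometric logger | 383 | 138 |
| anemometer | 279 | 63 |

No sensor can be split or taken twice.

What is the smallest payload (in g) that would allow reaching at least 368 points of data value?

Look for the lowest-payload combination reaching 368.
GPS-RTK module + gimbal camera + soil-moisture probe + barometric logger: 382 data value at 1148 g.
Below 1148 g the best achievable stays under 368.

1148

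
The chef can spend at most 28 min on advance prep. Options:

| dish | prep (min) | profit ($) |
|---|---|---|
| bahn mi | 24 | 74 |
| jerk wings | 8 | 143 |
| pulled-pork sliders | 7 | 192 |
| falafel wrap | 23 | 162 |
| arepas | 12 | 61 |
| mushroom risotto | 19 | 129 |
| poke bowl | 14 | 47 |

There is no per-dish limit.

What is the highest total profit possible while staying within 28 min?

The ratio ordering already packs tightly: 4×pulled-pork sliders, 28 min, 768.
No other feasible combination exceeds 768.

768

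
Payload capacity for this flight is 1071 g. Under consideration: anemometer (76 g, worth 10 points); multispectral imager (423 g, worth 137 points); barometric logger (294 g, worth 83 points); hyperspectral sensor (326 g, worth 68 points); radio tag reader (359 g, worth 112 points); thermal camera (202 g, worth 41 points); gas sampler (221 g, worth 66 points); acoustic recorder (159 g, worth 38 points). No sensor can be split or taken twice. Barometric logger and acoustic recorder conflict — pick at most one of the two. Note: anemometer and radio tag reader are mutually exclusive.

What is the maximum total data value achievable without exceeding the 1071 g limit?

Best packing: multispectral imager + radio tag reader + gas sampler — 1003 g, 315 total.
No other feasible combination exceeds 315.

315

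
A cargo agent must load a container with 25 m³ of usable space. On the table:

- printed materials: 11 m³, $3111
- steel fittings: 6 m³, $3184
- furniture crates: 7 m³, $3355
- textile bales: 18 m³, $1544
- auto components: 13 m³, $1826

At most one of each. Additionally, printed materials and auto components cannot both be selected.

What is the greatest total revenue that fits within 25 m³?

9650

Ranking by ratio (revenue/m³): steel fittings 530.67, furniture crates 479.29, printed materials 282.82.
Taking printed materials + steel fittings + furniture crates: 24 m³ used, 9650 in revenue.
An exhaustive check of the 32 subsets confirms 9650.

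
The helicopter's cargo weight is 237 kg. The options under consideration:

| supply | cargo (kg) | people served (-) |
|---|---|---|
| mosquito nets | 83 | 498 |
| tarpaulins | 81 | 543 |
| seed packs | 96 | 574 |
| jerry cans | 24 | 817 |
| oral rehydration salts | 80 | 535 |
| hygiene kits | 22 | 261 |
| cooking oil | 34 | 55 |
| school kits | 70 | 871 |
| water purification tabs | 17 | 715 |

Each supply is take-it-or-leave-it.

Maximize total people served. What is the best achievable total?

3238

Ranking by ratio (people served/kg): water purification tabs 42.06, jerry cans 34.04, school kits 12.44.
Taking the top-ratio supplies first gives tarpaulins + jerry cans + hygiene kits + school kits + water purification tabs for 3207 (214 kg).
The 81 kg tied up in tarpaulins is better spent on seed packs — total rises to 3238 (229 kg).
That's the maximum — no swap from here does better than 3238.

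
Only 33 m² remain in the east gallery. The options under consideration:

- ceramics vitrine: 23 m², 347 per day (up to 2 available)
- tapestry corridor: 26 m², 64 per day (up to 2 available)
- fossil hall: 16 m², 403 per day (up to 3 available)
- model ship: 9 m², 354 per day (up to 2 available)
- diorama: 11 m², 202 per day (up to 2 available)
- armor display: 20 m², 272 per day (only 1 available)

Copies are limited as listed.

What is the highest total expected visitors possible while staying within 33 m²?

910

Best packing: 2×model ship + diorama — 29 m², 910 total.
Nothing else within 33 m² beats 910.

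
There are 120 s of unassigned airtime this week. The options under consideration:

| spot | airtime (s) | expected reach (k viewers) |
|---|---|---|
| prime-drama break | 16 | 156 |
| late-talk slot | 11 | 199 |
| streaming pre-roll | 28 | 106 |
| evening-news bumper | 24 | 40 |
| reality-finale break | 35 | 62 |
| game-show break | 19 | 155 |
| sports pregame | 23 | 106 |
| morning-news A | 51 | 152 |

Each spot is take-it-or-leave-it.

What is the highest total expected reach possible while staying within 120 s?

768

Taking the top-ratio spots first gives prime-drama break + late-talk slot + streaming pre-roll + game-show break + sports pregame for 722 (97 s).
Replace streaming pre-roll with morning-news A: the trade gains 46 net, giving 768 at 120 s.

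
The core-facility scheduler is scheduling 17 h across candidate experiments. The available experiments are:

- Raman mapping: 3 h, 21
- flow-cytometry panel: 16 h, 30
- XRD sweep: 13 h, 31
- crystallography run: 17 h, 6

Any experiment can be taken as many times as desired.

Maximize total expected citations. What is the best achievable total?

105

Density check — Raman mapping 7.00, XRD sweep 2.38, flow-cytometry panel 1.88, crystallography run 0.35 are the best per h.
5×Raman mapping uses 15 of the 17 h and totals 105.
That's the maximum — no swap from here does better than 105.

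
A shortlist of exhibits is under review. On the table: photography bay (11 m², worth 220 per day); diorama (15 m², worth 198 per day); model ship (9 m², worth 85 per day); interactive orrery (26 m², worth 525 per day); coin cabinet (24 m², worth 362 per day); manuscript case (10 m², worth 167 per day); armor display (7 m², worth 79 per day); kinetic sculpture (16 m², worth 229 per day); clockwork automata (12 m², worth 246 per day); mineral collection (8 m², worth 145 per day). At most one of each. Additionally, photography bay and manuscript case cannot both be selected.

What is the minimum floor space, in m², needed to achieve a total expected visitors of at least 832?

44

Minimise m² subject to total expected visitors ≥ 832.
Taking interactive orrery + manuscript case + mineral collection gives 837 (≥ 832) for 44 m².
Below 44 m² the best achievable stays under 832.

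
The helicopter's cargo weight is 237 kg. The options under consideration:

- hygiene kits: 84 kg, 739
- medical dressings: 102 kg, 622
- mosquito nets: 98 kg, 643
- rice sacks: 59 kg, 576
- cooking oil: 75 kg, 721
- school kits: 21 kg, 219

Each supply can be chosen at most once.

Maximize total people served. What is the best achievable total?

2036

Ranking by ratio (people served/kg): school kits 10.43, rice sacks 9.76, cooking oil 9.61, hygiene kits 8.80.
The ratio heuristic lands on rice sacks + cooking oil + school kits (1516) but leaves 82 kg idle.
Replace school kits with hygiene kits: the trade gains 520 net, giving 2036 at 218 kg.
That's the maximum — no swap from here does better than 2036.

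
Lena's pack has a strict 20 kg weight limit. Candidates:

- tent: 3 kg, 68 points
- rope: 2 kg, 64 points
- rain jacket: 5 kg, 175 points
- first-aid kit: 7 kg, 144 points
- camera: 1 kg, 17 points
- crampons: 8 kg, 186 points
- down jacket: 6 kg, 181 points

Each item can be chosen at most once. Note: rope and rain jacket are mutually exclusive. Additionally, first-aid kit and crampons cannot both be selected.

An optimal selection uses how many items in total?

Best achievable utility is 559.
One optimal bundle: rain jacket + camera + crampons + down jacket (20 kg).
All optima have 4 items.

4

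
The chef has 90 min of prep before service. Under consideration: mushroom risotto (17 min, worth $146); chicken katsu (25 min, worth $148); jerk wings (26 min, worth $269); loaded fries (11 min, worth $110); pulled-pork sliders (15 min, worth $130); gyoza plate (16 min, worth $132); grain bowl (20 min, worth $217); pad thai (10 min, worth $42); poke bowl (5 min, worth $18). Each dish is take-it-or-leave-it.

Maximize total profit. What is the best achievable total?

A density-first pass picks mushroom risotto + jerk wings + loaded fries + pulled-pork sliders + grain bowl — 872 at 89 min.
Dropping pulled-pork sliders frees 15 min; slotting in gyoza plate (16 min) lifts the total to 874 at 90 min.
Next best is mushroom risotto + jerk wings + loaded fries + pulled-pork sliders + grain bowl at 872 (89 min) — short by 2.

874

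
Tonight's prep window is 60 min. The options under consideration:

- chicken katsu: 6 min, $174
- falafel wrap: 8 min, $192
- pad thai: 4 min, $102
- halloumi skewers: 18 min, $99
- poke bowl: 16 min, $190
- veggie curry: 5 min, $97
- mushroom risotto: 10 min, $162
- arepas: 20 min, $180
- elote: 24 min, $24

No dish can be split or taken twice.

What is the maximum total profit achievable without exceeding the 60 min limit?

Density check — chicken katsu 29.00, pad thai 25.50, falafel wrap 24.00, veggie curry 19.40 are the best per min.
The ratio heuristic lands on chicken katsu + falafel wrap + pad thai + poke bowl + veggie curry + mushroom risotto (917) but leaves 11 min idle.
The 10 min tied up in mushroom risotto is better spent on arepas — total rises to 935 (59 min).
Every other selection either busts 60 min or fails to beat 935.

935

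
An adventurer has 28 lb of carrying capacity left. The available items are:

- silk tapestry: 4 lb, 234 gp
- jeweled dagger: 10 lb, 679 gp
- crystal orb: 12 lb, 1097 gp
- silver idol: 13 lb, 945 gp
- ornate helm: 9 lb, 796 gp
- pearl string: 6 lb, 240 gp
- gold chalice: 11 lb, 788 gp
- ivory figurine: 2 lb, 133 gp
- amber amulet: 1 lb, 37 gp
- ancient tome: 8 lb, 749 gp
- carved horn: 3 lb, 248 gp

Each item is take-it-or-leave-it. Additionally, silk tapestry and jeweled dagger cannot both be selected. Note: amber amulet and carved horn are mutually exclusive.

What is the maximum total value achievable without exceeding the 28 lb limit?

2375

By value per lb: ancient tome 93.62, crystal orb 91.42, ornate helm 88.44, carved horn 82.67 lead.
Taking silk tapestry + crystal orb + ornate helm + carved horn: 28 lb used, 2375 in value.
Runner-up ornate helm + gold chalice + ancient tome tops out at 2333.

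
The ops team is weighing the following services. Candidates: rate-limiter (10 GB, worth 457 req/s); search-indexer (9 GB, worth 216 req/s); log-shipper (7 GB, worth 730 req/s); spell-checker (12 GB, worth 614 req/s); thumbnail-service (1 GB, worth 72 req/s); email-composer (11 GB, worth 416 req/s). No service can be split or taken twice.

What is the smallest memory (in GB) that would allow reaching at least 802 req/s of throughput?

8

Need the lightest bundle worth ≥ 802.
log-shipper + thumbnail-service reaches 802 using 8 GB.
Below 8 GB the best achievable stays under 802.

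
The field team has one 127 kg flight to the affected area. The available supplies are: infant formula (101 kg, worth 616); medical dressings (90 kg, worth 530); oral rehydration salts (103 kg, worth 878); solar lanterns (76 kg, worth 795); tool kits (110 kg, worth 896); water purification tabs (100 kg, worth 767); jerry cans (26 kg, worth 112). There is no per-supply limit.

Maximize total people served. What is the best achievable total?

907

By people served per kg: solar lanterns 10.46, oral rehydration salts 8.52, tool kits 8.15, water purification tabs 7.67 lead.
Solar lanterns + jerry cans uses 102 of the 127 kg and totals 907.
The spare 25 kg is too small for any remaining supply, and no exchange beats 907.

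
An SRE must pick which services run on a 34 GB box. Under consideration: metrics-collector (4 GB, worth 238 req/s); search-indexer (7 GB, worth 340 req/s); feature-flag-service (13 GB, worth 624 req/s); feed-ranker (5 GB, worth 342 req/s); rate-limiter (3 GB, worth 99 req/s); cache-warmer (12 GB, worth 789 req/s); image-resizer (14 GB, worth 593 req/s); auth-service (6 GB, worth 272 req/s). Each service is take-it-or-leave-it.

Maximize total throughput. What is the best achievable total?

Density check — feed-ranker 68.40, cache-warmer 65.75, metrics-collector 59.50 are the best per GB.
A density-first pass picks metrics-collector + search-indexer + feed-ranker + cache-warmer + auth-service — 1981 at 34 GB.
The 13 GB tied up in search-indexer and auth-service is better spent on feature-flag-service — total rises to 1993 (34 GB).
The closest alternative, metrics-collector + search-indexer + feed-ranker + cache-warmer + auth-service, reaches only 1981.

1993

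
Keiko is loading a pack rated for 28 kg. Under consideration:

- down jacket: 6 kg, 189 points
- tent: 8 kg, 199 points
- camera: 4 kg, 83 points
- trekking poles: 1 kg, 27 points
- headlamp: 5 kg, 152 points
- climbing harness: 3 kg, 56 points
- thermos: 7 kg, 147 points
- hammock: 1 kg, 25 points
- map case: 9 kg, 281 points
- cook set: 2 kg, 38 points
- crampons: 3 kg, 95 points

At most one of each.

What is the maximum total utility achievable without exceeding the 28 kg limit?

Filling by ratio: down jacket + trekking poles + headlamp + hammock + map case + cook set + crampons for 807, with 1 kg left unused.
The 3 kg tied up in hammock and cook set is better spent on camera — total rises to 827 (28 kg).

827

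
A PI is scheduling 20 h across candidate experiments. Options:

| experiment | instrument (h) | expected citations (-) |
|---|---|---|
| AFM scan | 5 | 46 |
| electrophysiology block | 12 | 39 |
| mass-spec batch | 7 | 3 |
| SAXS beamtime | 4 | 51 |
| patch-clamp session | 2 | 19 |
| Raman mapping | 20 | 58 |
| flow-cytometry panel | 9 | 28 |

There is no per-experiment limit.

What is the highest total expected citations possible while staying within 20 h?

255

Best packing: 5×SAXS beamtime — 20 h, 255 total.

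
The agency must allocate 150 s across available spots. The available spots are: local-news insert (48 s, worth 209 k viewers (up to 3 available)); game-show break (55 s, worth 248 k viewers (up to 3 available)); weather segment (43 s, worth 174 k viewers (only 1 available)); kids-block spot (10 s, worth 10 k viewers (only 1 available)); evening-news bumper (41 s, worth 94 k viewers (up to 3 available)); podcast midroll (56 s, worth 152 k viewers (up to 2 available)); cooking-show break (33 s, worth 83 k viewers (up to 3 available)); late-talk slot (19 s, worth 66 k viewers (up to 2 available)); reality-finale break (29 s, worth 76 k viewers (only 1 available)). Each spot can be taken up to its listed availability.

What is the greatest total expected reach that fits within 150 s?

Density check — game-show break 4.51, local-news insert 4.35, weather segment 4.05, late-talk slot 3.47 are the best per s.
Taking the top-ratio spots first gives 2×game-show break + 2×late-talk slot for 628 (148 s).
The 93 s tied up in game-show break and 2×late-talk slot is better spent on local-news insert + weather segment — total rises to 631 (146 s).
That's the maximum — no swap from here does better than 631.

631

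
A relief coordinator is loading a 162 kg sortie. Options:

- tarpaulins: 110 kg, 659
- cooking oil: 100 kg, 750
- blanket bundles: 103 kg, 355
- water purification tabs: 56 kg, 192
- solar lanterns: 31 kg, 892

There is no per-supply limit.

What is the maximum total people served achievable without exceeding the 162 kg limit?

The ratio ordering already packs tightly: 5×solar lanterns, 155 kg, 4460.
Nothing else within 162 kg beats 4460.

4460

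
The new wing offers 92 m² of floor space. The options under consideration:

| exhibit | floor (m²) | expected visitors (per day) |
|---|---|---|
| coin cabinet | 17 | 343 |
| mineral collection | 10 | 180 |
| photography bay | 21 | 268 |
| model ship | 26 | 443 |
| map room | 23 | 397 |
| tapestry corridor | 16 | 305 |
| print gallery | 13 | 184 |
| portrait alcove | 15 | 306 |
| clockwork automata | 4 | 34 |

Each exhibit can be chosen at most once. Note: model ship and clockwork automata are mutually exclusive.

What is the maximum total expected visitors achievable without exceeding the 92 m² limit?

Density check — portrait alcove 20.40, coin cabinet 20.18, tapestry corridor 19.06 are the best per m².
Filling by ratio: coin cabinet + mineral collection + map room + tapestry corridor + portrait alcove + clockwork automata for 1565, with 7 m² left unused.
Replace tapestry corridor and clockwork automata with model ship: the trade gains 104 net, giving 1669 at 91 m².
Every other selection either busts 92 m² or breaks a pairing rule or fails to beat 1669.

1669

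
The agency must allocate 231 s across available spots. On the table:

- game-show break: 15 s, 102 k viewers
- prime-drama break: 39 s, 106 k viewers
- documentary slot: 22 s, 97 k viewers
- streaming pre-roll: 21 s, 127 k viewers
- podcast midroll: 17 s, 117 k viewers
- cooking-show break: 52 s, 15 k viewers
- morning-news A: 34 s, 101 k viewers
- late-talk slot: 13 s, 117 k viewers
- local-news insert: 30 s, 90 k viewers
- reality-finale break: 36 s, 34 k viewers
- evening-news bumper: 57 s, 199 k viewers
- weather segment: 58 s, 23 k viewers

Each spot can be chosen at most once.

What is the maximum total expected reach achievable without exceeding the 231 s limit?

966

Ranking by ratio (expected reach/s): late-talk slot 9.00, podcast midroll 6.88, game-show break 6.80.
Taking the top-ratio spots first gives game-show break + documentary slot + streaming pre-roll + podcast midroll + morning-news A + late-talk slot + local-news insert + evening-news bumper for 950 (209 s).
Replace local-news insert with prime-drama break: the trade gains 16 net, giving 966 at 218 s.
The closest alternative, game-show break + prime-drama break + streaming pre-roll + podcast midroll + morning-news A + late-talk slot + local-news insert + evening-news bumper, reaches only 959.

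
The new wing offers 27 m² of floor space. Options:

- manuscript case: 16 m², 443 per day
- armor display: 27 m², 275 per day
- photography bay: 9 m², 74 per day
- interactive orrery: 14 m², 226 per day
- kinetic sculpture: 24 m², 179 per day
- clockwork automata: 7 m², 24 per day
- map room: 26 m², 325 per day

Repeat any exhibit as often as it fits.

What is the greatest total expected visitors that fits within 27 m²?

The ratio ordering already packs tightly: manuscript case + photography bay, 25 m², 517.
The spare 2 m² is too small for any remaining exhibit, and no exchange beats 517.

517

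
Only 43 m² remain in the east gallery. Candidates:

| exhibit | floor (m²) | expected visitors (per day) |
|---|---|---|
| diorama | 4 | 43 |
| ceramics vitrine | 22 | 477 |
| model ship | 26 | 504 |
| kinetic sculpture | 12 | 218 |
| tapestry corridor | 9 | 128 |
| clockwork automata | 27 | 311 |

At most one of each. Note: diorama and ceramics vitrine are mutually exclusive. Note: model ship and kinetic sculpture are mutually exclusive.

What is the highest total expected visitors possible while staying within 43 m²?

Ceramics vitrine + kinetic sculpture + tapestry corridor uses 43 of the 43 m² and totals 823.
Runner-up ceramics vitrine + kinetic sculpture tops out at 695.

823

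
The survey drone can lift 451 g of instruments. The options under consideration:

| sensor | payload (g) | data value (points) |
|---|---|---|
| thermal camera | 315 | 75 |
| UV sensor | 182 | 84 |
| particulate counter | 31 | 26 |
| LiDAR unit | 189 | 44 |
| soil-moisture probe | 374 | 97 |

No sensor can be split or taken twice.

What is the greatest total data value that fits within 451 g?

By data value per g: particulate counter 0.84, UV sensor 0.46, soil-moisture probe 0.26 lead.
The ratio ordering already packs tightly: UV sensor + particulate counter + LiDAR unit, 402 g, 154.

154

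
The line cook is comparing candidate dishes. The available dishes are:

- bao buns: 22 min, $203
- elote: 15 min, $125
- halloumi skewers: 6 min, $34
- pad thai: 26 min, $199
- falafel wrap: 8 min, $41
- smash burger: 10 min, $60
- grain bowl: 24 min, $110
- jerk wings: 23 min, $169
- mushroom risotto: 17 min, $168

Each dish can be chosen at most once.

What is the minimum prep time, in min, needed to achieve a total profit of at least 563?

Minimise min subject to total profit ≥ 563.
bao buns + pad thai + mushroom risotto reaches 570 using 65 min.
Below 65 min the best achievable stays under 563.

65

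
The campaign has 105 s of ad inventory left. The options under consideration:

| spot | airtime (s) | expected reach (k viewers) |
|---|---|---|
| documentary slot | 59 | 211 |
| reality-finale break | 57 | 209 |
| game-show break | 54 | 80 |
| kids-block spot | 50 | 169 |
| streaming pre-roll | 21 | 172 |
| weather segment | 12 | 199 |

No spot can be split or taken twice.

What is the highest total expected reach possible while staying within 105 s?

Ranking by ratio (expected reach/s): weather segment 16.58, streaming pre-roll 8.19, reality-finale break 3.67, documentary slot 3.58.
A density-first pass picks reality-finale break + streaming pre-roll + weather segment — 580 at 90 s.
The 57 s tied up in reality-finale break is better spent on documentary slot — total rises to 582 (92 s).
The closest alternative, reality-finale break + streaming pre-roll + weather segment, reaches only 580.

582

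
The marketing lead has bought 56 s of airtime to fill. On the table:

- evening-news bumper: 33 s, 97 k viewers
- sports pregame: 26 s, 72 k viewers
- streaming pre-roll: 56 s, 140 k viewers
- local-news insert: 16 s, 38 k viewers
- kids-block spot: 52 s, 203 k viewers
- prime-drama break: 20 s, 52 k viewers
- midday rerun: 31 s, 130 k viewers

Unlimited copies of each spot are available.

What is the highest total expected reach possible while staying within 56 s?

203

Ranking by ratio (expected reach/s): midday rerun 4.19, kids-block spot 3.90, evening-news bumper 2.94.
A density-first pass picks prime-drama break + midday rerun — 182 at 51 s.
The 51 s tied up in prime-drama break and midday rerun is better spent on kids-block spot — total rises to 203 (52 s).
That's the maximum — no swap from here does better than 203.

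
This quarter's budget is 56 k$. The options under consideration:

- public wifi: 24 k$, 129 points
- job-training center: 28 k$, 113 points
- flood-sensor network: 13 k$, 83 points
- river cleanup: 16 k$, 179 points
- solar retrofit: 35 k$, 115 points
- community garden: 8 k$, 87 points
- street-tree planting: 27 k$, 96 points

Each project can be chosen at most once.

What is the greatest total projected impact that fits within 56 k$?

395

Greedy by ratio would take flood-sensor network + river cleanup + community garden: 37 k$ used, total 349.
The 13 k$ tied up in flood-sensor network is better spent on public wifi — total rises to 395 (48 k$).
Nothing else within 56 k$ beats 395.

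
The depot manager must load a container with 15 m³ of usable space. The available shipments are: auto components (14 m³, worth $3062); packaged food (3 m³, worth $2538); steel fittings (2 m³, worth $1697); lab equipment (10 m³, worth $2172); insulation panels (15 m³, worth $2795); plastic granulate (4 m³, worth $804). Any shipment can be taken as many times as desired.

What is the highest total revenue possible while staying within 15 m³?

12720

The ratio heuristic lands on 7×steel fittings (11879) but leaves 1 m³ idle.
Dropping steel fittings frees 2 m³; slotting in packaged food (3 m³) lifts the total to 12720 at 15 m³.
That's the maximum — no swap from here does better than 12720.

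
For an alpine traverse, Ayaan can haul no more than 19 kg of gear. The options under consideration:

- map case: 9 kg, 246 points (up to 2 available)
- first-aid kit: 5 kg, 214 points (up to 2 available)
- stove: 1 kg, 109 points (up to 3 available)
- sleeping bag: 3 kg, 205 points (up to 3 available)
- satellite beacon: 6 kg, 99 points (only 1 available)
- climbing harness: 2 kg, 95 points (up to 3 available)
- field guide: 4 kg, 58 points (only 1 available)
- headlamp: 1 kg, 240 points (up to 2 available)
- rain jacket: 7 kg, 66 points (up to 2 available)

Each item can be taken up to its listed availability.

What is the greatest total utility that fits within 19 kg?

1636

Ranking by ratio (utility/kg): headlamp 240.00, stove 109.00, sleeping bag 68.33, climbing harness 47.50.
Filling by ratio: 3×stove + 3×sleeping bag + 2×climbing harness + 2×headlamp for 1612, with 1 kg left unused.
Replace 2×climbing harness with first-aid kit: the trade gains 24 net, giving 1636 at 19 kg.
Nothing else within 19 kg beats 1636.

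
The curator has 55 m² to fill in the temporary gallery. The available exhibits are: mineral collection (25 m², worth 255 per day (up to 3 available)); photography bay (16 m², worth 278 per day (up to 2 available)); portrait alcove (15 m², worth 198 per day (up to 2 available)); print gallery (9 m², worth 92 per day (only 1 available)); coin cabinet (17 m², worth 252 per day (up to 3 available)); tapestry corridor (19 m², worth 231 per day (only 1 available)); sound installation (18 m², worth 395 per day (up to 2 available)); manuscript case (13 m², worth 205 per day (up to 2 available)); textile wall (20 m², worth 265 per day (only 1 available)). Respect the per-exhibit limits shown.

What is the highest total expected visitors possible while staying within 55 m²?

The ratio ordering already packs tightly: photography bay + 2×sound installation, 52 m², 1068.
Nothing else within 55 m² beats 1068.

1068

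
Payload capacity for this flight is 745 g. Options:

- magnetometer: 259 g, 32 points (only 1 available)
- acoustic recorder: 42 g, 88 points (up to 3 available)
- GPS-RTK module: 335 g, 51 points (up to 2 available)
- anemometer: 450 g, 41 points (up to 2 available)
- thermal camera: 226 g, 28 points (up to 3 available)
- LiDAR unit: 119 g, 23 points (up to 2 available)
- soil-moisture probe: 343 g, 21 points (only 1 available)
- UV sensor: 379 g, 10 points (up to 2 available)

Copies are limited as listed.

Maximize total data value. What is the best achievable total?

361

Taking 3×acoustic recorder + GPS-RTK module + 2×LiDAR unit: 699 g used, 361 in data value.
That's the maximum — no swap from here does better than 361.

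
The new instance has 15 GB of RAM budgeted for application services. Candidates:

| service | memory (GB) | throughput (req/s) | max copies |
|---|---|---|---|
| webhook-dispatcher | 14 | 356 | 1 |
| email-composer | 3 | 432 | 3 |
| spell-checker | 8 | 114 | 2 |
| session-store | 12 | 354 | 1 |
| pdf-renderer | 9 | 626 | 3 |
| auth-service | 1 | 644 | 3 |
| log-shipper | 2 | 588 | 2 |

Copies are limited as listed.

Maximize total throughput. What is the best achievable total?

By throughput per GB: auth-service 644.00, log-shipper 294.00, email-composer 144.00, pdf-renderer 69.56 lead.
Taking 2×email-composer + 3×auth-service + 2×log-shipper: 13 GB used, 3972 in throughput.
No other feasible combination exceeds 3972.

3972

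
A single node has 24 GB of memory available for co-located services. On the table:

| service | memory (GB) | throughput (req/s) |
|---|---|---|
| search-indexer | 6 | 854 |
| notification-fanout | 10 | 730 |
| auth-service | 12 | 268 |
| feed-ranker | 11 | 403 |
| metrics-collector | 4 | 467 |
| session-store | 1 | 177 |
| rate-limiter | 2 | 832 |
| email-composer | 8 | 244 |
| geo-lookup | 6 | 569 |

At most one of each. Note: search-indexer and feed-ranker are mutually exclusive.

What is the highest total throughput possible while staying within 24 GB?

The ratio heuristic lands on search-indexer + metrics-collector + session-store + rate-limiter + geo-lookup (2899) but leaves 5 GB idle.
Replace geo-lookup with notification-fanout: the trade gains 161 net, giving 3060 at 23 GB.
Runner-up search-indexer + notification-fanout + rate-limiter + geo-lookup tops out at 2985.

3060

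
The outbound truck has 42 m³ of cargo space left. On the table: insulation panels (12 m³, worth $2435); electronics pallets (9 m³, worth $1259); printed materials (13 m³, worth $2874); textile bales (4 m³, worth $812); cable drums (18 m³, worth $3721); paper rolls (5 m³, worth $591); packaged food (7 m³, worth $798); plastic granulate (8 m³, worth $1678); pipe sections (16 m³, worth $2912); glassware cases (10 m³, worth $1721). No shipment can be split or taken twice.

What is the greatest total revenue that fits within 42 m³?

8646

Greedy by ratio would take printed materials + cable drums + plastic granulate: 39 m³ used, total 8273.
Replace printed materials with insulation panels + textile bales: the trade gains 373 net, giving 8646 at 42 m³.
That's the maximum — no swap from here does better than 8646.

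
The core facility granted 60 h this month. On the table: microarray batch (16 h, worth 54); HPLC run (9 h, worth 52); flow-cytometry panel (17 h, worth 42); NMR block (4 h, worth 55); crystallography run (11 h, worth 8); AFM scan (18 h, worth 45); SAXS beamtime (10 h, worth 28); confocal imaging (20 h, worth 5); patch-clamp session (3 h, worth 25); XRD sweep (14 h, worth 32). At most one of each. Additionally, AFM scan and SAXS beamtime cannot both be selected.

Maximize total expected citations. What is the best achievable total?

Best packing: microarray batch + HPLC run + flow-cytometry panel + NMR block + SAXS beamtime + patch-clamp session — 59 h, 256 total.
No other feasible combination exceeds 256.

256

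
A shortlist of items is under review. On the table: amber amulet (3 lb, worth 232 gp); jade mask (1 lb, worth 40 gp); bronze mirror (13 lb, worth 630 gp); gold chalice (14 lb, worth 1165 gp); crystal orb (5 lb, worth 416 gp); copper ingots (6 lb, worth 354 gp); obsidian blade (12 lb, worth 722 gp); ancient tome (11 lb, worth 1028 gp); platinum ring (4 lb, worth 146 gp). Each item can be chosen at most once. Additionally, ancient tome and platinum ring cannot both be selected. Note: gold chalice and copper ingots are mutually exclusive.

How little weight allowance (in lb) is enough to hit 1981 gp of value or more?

25

Minimise lb subject to total value ≥ 1981.
Taking gold chalice + ancient tome gives 2193 (≥ 1981) for 25 lb.
No combination under 25 lb hits 1981.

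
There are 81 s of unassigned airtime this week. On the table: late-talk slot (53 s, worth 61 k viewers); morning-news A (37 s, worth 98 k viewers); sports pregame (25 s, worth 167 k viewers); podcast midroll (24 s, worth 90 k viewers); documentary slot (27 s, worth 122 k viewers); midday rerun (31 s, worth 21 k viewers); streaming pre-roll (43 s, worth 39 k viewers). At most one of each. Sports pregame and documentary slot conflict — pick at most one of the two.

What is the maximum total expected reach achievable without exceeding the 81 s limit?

Density check — sports pregame 6.68, documentary slot 4.52, podcast midroll 3.75, morning-news A 2.65 are the best per s.
Sports pregame + podcast midroll + midday rerun uses 80 of the 81 s and totals 278.
Next best is morning-news A + sports pregame at 265 (62 s) — short by 13.

278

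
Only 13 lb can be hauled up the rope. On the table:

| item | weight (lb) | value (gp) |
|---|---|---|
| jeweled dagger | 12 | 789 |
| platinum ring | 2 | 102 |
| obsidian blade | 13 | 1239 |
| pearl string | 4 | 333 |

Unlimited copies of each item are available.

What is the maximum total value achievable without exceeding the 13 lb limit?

Density check — obsidian blade 95.31, pearl string 83.25, jeweled dagger 65.75 are the best per lb.
Taking obsidian blade: 13 lb used, 1239 in value.

1239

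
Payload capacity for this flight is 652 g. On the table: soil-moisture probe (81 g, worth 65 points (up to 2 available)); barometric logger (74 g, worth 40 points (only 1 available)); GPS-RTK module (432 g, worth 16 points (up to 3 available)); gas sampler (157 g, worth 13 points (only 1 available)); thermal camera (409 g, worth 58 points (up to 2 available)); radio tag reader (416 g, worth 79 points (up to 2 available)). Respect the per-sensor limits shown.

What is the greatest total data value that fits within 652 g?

By data value per g: soil-moisture probe 0.80, barometric logger 0.54, radio tag reader 0.19, thermal camera 0.14 lead.
The ratio ordering already packs tightly: 2×soil-moisture probe + barometric logger + radio tag reader, 652 g, 249.

249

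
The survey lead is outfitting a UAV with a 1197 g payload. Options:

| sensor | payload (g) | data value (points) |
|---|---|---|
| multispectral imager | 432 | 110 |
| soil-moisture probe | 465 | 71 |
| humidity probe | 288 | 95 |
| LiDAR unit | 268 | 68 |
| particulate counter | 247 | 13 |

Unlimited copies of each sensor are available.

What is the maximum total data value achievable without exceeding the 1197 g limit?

380

The ratio ordering already packs tightly: 4×humidity probe, 1152 g, 380.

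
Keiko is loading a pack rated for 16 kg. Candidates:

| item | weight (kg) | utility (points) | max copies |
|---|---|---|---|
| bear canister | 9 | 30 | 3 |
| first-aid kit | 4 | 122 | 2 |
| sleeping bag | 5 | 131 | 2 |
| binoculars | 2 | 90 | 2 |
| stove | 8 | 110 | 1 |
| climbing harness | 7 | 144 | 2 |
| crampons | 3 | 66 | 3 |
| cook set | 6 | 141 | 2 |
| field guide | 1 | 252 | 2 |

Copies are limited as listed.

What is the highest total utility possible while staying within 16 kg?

The ratio heuristic lands on 2×first-aid kit + 2×binoculars + 2×field guide (928) but leaves 2 kg idle.
The 4 kg tied up in first-aid kit is better spent on cook set — total rises to 947 (16 kg).
Every other selection either busts 16 kg or exceeds an availability limit or fails to beat 947.

947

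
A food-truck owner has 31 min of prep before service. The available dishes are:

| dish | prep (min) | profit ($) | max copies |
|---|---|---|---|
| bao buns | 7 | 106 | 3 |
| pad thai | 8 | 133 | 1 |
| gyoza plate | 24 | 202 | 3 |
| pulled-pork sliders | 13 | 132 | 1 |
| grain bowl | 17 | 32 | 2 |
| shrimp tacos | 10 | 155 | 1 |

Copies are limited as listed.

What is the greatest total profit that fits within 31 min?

473

Density check — pad thai 16.62, shrimp tacos 15.50, bao buns 15.14 are the best per min.
A density-first pass picks bao buns + pad thai + shrimp tacos — 394 at 25 min.
The 8 min tied up in pad thai is better spent on 2×bao buns — total rises to 473 (31 min).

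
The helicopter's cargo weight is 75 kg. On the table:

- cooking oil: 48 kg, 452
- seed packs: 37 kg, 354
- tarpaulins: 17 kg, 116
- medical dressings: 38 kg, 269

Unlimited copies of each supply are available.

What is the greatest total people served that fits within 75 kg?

708

The ratio ordering already packs tightly: 2×seed packs, 74 kg, 708.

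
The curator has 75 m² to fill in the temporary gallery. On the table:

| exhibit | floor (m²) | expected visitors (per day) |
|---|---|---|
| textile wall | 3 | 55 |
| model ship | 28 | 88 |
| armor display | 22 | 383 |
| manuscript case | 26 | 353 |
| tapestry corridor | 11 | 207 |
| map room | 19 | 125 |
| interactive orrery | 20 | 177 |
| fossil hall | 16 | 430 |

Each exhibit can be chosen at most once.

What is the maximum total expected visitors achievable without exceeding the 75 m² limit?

Ranking by ratio (expected visitors/m²): fossil hall 26.88, tapestry corridor 18.82, textile wall 18.33, armor display 17.41.
Filling by ratio: textile wall + armor display + tapestry corridor + interactive orrery + fossil hall for 1252, with 3 m² left unused.
Replace textile wall and interactive orrery with manuscript case: the trade gains 121 net, giving 1373 at 75 m².

1373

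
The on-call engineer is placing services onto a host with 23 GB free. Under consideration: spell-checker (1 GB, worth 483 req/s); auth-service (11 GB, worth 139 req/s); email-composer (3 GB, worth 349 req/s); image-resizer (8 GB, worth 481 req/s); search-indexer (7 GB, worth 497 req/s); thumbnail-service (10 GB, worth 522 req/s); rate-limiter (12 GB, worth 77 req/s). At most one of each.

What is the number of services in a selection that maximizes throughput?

Optimal total is 1851.
spell-checker + email-composer + search-indexer + thumbnail-service hits 1851 at 21 GB.
Any selection reaching 1851 contains exactly 4 services.

4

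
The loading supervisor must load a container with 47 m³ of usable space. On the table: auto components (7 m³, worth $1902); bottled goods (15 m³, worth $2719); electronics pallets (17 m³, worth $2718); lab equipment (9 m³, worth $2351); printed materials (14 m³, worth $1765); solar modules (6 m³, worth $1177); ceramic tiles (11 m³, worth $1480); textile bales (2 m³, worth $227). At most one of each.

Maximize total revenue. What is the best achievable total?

8965

By revenue per m³: auto components 271.71, lab equipment 261.22, solar modules 196.17, bottled goods 181.27 lead.
A density-first pass picks auto components + bottled goods + lab equipment + solar modules + textile bales — 8376 at 39 m³.
Replace auto components and textile bales with electronics pallets: the trade gains 589 net, giving 8965 at 47 m³.
The closest alternative, auto components + bottled goods + lab equipment + printed materials + textile bales, reaches only 8964.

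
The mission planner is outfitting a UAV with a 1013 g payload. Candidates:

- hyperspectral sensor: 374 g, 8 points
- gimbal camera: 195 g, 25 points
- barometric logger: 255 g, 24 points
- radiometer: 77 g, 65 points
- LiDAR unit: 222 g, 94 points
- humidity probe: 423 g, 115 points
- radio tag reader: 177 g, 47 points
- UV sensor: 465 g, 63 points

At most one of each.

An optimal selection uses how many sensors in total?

4

Best achievable data value is 321.
One optimal bundle: radiometer + LiDAR unit + humidity probe + radio tag reader (899 g).
Any selection reaching 321 contains exactly 4 sensors.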